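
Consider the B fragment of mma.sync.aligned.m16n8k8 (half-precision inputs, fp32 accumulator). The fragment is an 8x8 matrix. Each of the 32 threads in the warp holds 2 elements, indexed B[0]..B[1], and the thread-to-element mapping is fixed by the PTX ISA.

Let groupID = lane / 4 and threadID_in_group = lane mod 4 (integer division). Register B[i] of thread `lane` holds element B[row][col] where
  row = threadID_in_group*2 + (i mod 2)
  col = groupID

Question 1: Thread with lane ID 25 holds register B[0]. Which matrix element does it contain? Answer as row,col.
2,6

25: gr=6,th=1
[0] (1*2+0,6) = (2,6)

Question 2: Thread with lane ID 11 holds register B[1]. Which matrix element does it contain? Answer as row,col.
lane 11→11/4=2, 11 mod 4=3
i=1  r:2·3+1→7  c:2

7,2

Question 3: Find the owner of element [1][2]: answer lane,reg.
c=2->g=2  r=1->t=0,b0=1
L=2*4+0=8  i=1=1

8,1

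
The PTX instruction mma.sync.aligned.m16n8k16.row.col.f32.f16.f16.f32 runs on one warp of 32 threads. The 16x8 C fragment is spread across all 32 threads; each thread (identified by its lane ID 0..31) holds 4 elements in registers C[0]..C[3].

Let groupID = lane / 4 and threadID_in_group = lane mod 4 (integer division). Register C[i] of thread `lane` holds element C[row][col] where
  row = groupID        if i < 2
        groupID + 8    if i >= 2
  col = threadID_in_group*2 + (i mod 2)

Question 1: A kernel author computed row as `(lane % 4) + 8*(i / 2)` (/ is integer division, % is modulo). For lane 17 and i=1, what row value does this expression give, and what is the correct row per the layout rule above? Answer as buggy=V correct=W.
`(lane % 4) + 8*(i / 2)`[17,1]→1
lane 17→17/4=4, 17 mod 4=1
i=1  r:4+0→4  c:2·1+1→3
row: 1 vs 4

buggy=1 correct=4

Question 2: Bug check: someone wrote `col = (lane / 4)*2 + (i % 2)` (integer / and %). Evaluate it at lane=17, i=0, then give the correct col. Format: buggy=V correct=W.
buggy=8 correct=2

`(lane / 4)*2 + (i % 2)`[17,0]→8
lane 17: G=4 (17/4), T=1 (17%4)
i=0: r=4+0=4, c=1*2+0=2
col: 8 vs 2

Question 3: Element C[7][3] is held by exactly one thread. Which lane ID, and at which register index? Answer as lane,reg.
29,1

r=7⇒gr=7,Rb=0  c=3⇒th=1,odd=1
L=7*4+1=29  i=0*2+1=1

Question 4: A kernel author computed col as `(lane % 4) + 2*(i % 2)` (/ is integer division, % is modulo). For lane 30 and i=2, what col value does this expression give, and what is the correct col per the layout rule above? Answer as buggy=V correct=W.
buggy=2 correct=4

`(lane % 4) + 2*(i % 2)`[30,2]⇒2
L=30⇒gr=30>>2=7, th=30&3=2
[2]⇒row 7+8=15  col 2·2+0=4
col: 2 vs 4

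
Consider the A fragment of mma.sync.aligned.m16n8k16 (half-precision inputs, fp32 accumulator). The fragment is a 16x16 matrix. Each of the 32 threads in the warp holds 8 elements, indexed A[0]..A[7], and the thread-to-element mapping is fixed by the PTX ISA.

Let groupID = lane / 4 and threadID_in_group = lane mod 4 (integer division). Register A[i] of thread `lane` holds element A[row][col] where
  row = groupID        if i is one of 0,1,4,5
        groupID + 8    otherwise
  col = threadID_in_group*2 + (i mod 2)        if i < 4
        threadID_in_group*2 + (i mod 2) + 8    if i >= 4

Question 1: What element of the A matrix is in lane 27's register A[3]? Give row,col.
L=27→G=27>>2=6, T=27&3=3
[3]→row 6+8=14  col 3·2+1+0=7

14,7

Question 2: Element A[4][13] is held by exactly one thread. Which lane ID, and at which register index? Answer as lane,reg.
18,5

r=4⇒gr=4,Rb=0  c=13⇒Cb=1,th=2,odd=1
L=4*4+2=18  i=1*4+0*2+1=5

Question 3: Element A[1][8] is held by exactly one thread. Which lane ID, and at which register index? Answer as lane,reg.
r:1=>grp=1,rB=0  c:8=>cB=1,tig=0,lo=0
L=1*4+0=4  i=1*4+0*2+0=4

4,4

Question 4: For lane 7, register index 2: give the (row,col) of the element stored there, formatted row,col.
9,6

lane 7→7/4=1, 7 mod 4=3
i=2  r:1+8→9  c:2·3+0+0→6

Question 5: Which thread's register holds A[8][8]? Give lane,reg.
r=8⇒gr=0,Rb=1  c=8⇒Cb=1,th=0,odd=0
L=0*4+0=0  i=1*4+1*2+0=6

0,6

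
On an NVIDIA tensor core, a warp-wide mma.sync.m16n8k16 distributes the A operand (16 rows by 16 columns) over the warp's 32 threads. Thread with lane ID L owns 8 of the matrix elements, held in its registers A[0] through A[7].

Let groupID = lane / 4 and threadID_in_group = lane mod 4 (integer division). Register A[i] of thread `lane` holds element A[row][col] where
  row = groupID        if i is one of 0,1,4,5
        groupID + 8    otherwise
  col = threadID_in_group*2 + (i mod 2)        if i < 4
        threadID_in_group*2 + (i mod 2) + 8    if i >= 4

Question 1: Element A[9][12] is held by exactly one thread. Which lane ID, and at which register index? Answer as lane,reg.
r: 9->gid=1,r8=1  c: 12->c8=1,tid=2,i&1=0
L=1*4+2=6  i=1*4+1*2+0=6

6,6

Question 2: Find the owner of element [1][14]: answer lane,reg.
7,4

r: 1->gid=1,r8=0  c: 14->c8=1,tid=3,i&1=0
L=1*4+3=7  i=1*4+0*2+0=4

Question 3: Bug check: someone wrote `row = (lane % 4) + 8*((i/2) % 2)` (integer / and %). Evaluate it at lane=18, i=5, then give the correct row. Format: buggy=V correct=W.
`(lane % 4) + 8*((i/2) % 2)`[18,5]->2
lane 18->18/4=4, 18 mod 4=2
i=5  r:4+0->4  c:2·2+1+8->13
row: 2 vs 4

buggy=2 correct=4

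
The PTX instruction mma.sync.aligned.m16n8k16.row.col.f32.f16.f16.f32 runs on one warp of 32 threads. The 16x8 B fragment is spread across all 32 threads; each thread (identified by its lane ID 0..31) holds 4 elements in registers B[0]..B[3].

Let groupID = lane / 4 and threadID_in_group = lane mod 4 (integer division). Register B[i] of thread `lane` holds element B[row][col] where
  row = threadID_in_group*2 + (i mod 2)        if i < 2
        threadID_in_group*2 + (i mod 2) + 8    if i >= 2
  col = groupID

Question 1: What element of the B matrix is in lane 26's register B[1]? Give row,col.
26: gr=6,th=2
[1] (2*2+1+0,6) = (5,6)

5,6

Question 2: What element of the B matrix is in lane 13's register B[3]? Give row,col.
13: gid=3,tid=1
[3] (1*2+1+8,3) = (11,3)

11,3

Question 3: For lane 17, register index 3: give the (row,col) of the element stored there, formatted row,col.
17: gid=4,tid=1
[3] (1*2+1+8,4) = (11,4)

11,4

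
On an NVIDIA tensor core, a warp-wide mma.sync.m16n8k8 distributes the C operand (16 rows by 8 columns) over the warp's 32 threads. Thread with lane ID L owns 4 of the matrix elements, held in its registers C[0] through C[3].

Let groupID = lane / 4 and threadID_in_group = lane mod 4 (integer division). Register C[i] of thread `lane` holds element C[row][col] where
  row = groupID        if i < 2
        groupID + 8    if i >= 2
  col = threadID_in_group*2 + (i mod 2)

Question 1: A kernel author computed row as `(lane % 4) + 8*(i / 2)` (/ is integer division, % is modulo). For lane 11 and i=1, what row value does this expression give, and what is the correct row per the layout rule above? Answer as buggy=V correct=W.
buggy=3 correct=2

`(lane % 4) + 8*(i / 2)`[11,1]⇒3
L=11⇒gr=11>>2=2, th=11&3=3
[1]⇒row 2+0=2  col 3·2+1=7
row: 3 vs 2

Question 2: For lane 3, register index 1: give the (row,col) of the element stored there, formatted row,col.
3: G=0,T=3
[1] (0+0,3*2+1) = (0,7)

0,7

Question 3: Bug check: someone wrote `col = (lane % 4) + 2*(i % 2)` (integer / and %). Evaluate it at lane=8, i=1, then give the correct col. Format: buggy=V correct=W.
`(lane % 4) + 2*(i % 2)`[8,1]→2
8: G=2,T=0
[1] (2+0,0*2+1) = (2,1)
col: 2 vs 1

buggy=2 correct=1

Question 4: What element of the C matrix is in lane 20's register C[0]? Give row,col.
5,0

lane 20: gr=5 (20/4), th=0 (20%4)
i=0: r=5+0=5, c=0*2+0=0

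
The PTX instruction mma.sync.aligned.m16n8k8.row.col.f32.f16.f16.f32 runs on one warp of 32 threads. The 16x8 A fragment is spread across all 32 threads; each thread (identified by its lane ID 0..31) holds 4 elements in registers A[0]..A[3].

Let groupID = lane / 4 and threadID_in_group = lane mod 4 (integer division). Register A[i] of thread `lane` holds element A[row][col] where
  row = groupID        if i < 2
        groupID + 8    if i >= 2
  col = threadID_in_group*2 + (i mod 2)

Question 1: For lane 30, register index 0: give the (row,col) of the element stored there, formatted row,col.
30: grp=7,tig=2
[0] (7+0,2*2+0) = (7,4)

7,4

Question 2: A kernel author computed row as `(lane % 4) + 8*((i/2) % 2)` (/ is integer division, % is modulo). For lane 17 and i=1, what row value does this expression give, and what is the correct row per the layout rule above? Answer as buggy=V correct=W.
buggy=1 correct=4

`(lane % 4) + 8*((i/2) % 2)`[17,1]->1
lane 17: g=4 (17/4), t=1 (17%4)
i=1: r=4+0=4, c=1*2+1=3
row: 1 vs 4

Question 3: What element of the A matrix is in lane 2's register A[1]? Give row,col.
L=2->gid=2>>2=0, tid=2&3=2
[1]->row 0+0=0  col 2·2+1=5

0,5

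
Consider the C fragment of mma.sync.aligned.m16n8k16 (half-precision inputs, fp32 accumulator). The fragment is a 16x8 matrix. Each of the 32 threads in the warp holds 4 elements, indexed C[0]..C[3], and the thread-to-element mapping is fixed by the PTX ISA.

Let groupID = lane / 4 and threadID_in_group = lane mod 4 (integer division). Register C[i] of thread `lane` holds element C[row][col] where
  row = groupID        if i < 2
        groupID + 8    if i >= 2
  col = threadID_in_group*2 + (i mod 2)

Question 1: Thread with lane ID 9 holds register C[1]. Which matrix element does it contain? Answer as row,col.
9: G=2,T=1
[1] (2+0,1*2+1) = (2,3)

2,3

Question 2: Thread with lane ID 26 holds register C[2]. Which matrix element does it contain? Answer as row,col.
14,4

lane 26: gr=6 (26/4), th=2 (26%4)
i=2: r=6+8=14, c=2*2+0=4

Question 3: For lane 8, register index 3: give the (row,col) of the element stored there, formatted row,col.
10,1

L=8->gid=8>>2=2, tid=8&3=0
[3]->row 2+8=10  col 0·2+1=1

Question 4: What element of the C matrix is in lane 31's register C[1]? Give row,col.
7,7

lane 31->31/4=7, 31 mod 4=3
i=1  r:7+0->7  c:2·3+1->7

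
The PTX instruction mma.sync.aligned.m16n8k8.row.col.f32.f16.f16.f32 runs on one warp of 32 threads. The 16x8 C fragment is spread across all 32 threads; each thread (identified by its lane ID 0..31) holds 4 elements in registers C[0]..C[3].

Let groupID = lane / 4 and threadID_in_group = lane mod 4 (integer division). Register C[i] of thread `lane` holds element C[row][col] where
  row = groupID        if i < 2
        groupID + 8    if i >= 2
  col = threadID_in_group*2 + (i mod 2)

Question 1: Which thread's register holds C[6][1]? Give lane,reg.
r:6=>grp=6,rB=0  c:1=>tig=0,lo=1
L=6*4+0=24  i=0*2+1=1

24,1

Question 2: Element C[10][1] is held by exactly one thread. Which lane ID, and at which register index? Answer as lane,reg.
r=10->g=2,rb=1  c=1->t=0,b0=1
L=2*4+0=8  i=1*2+1=3

8,3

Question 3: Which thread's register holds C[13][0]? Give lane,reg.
20,2

r=13→G=5,rhi=1  c=0→T=0,p=0
L=5*4+0=20  i=1*2+0=2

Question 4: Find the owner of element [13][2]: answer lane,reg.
21,2

r=13⇒gr=5,Rb=1  c=2⇒th=1,odd=0
L=5*4+1=21  i=1*2+0=2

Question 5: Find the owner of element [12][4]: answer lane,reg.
18,2

r=12⇒gr=4,Rb=1  c=4⇒th=2,odd=0
L=4*4+2=18  i=1*2+0=2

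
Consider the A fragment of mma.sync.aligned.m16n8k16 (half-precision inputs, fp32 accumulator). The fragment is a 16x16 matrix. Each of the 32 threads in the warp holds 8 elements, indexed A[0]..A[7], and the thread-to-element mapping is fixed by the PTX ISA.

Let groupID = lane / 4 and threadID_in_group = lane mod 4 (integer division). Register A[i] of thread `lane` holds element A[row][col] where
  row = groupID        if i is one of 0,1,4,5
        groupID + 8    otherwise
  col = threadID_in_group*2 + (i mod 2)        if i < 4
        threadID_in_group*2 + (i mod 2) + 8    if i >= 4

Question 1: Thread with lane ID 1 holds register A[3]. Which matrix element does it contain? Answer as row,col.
8,3

L=1=>grp=1>>2=0, tig=1&3=1
[3]=>row 0+8=8  col 1·2+1+0=3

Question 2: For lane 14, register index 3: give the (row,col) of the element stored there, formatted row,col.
11,5

14: gr=3,th=2
[3] (3+8,2*2+1+0) = (11,5)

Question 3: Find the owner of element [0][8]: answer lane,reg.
0,4

r=0→G=0,rhi=0  c=8→chi=1,T=0,p=0
L=0*4+0=0  i=1*4+0*2+0=4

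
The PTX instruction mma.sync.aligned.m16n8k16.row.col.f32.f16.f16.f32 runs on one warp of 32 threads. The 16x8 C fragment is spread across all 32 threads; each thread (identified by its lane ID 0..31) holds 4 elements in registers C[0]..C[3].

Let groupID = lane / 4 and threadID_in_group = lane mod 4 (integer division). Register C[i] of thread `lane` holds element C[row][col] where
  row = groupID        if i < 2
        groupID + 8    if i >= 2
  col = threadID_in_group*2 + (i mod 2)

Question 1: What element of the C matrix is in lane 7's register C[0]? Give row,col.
L=7=>grp=7>>2=1, tig=7&3=3
[0]=>row 1+0=1  col 3·2+0=6

1,6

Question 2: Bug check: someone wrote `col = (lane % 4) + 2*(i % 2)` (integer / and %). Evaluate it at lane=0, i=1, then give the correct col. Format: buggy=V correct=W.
buggy=2 correct=1

`(lane % 4) + 2*(i % 2)`[0,1]⇒2
L=0⇒gr=0>>2=0, th=0&3=0
[1]⇒row 0+0=0  col 0·2+1=1
col: 2 vs 1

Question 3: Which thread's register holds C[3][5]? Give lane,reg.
14,1

r=3→G=3,rhi=0  c=5→T=2,p=1
L=3*4+2=14  i=0*2+1=1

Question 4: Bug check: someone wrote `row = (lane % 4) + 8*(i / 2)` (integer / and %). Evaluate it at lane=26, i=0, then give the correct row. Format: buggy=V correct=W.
`(lane % 4) + 8*(i / 2)`[26,0]→2
lane 26: G=6 (26/4), T=2 (26%4)
i=0: r=6+0=6, c=2*2+0=4
row: 2 vs 6

buggy=2 correct=6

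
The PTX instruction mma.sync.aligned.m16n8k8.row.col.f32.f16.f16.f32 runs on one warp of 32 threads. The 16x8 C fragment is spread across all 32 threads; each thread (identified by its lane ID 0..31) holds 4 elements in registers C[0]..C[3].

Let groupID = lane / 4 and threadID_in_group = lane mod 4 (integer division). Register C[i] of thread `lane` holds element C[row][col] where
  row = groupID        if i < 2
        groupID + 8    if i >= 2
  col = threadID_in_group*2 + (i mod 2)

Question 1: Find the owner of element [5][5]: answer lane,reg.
22,1

r=5→G=5,rhi=0  c=5→T=2,p=1
L=5*4+2=22  i=0*2+1=1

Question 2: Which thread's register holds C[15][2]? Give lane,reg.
r=15→G=7,rhi=1  c=2→T=1,p=0
L=7*4+1=29  i=1*2+0=2

29,2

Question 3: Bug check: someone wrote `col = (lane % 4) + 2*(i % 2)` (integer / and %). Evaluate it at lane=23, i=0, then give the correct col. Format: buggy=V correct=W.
`(lane % 4) + 2*(i % 2)`[23,0]⇒3
lane 23⇒23/4=5, 23 mod 4=3
i=0  r:5+0⇒5  c:2·3+0⇒6
col: 3 vs 6

buggy=3 correct=6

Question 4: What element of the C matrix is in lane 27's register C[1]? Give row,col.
lane 27: G=6 (27/4), T=3 (27%4)
i=1: r=6+0=6, c=3*2+1=7

6,7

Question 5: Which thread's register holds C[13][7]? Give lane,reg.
r=13->g=5,rb=1  c=7->t=3,b0=1
L=5*4+3=23  i=1*2+1=3

23,3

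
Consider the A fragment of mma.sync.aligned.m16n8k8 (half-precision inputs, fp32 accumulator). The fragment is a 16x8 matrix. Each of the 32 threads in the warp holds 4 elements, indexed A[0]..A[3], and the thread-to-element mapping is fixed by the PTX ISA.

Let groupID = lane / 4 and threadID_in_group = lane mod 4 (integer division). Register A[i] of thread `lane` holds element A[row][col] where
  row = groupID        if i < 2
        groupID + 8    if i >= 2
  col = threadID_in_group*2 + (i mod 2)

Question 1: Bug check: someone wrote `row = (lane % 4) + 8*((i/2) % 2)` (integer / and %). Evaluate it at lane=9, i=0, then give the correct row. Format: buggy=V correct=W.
`(lane % 4) + 8*((i/2) % 2)`[9,0]=>1
lane 9: grp=2 (9/4), tig=1 (9%4)
i=0: r=2+0=2, c=1*2+0=2
row: 1 vs 2

buggy=1 correct=2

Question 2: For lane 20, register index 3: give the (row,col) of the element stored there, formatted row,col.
L=20⇒gr=20>>2=5, th=20&3=0
[3]⇒row 5+8=13  col 0·2+1=1

13,1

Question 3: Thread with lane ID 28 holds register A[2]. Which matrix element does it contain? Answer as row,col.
15,0

L=28=>grp=28>>2=7, tig=28&3=0
[2]=>row 7+8=15  col 0·2+0=0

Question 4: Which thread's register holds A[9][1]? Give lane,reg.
r=9→G=1,rhi=1  c=1→T=0,p=1
L=1*4+0=4  i=1*2+1=3

4,3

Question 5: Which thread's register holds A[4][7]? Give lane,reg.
r=4->g=4,rb=0  c=7->t=3,b0=1
L=4*4+3=19  i=0*2+1=1

19,1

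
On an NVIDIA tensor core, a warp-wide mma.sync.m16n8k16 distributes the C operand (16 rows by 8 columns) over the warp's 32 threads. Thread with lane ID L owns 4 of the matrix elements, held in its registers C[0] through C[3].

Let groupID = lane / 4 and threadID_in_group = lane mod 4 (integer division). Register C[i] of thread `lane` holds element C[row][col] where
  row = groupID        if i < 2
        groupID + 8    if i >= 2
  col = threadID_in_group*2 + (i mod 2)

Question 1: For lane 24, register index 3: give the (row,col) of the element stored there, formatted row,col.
lane 24: gr=6 (24/4), th=0 (24%4)
i=3: r=6+8=14, c=0*2+1=1

14,1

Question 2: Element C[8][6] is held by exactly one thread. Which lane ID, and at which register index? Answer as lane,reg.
r: 8->gid=0,r8=1  c: 6->tid=3,i&1=0
L=0*4+3=3  i=1*2+0=2

3,2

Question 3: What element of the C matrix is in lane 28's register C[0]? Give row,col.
7,0

L=28=>grp=28>>2=7, tig=28&3=0
[0]=>row 7+0=7  col 0·2+0=0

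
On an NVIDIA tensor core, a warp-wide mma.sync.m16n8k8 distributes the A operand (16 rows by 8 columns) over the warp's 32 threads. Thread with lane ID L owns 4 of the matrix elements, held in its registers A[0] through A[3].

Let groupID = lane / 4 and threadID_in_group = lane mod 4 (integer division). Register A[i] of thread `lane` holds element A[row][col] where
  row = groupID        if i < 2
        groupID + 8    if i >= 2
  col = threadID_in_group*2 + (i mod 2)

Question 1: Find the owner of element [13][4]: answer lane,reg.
r: 13->gid=5,r8=1  c: 4->tid=2,i&1=0
L=5*4+2=22  i=1*2+0=2

22,2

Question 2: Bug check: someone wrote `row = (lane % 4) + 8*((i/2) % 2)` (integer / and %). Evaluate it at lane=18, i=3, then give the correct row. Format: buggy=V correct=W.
buggy=10 correct=12

`(lane % 4) + 8*((i/2) % 2)`[18,3]->10
18: g=4,t=2
[3] (4+8,2*2+1) = (12,5)
row: 10 vs 12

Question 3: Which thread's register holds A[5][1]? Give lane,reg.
r=5→G=5,rhi=0  c=1→T=0,p=1
L=5*4+0=20  i=0*2+1=1

20,1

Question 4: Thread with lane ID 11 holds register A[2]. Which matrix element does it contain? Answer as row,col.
10,6

lane 11⇒11/4=2, 11 mod 4=3
i=2  r:2+8⇒10  c:2·3+0⇒6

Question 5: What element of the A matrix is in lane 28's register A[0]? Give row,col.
L=28->g=28>>2=7, t=28&3=0
[0]->row 7+0=7  col 0·2+0=0

7,0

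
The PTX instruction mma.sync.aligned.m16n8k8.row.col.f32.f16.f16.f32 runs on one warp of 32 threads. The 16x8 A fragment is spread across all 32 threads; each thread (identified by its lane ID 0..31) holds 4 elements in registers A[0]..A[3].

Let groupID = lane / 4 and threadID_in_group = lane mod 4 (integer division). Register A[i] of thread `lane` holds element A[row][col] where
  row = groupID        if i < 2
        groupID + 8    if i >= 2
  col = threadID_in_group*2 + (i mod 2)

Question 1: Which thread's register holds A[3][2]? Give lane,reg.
13,0

r=3→G=3,rhi=0  c=2→T=1,p=0
L=3*4+1=13  i=0*2+0=0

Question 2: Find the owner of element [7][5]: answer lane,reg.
30,1

r=7→G=7,rhi=0  c=5→T=2,p=1
L=7*4+2=30  i=0*2+1=1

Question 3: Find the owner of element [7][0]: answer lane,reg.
28,0

r=7→G=7,rhi=0  c=0→T=0,p=0
L=7*4+0=28  i=0*2+0=0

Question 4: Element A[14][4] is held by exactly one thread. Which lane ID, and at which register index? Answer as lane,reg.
r: 14->gid=6,r8=1  c: 4->tid=2,i&1=0
L=6*4+2=26  i=1*2+0=2

26,2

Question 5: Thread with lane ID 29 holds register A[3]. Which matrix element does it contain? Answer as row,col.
15,3

29: G=7,T=1
[3] (7+8,1*2+1) = (15,3)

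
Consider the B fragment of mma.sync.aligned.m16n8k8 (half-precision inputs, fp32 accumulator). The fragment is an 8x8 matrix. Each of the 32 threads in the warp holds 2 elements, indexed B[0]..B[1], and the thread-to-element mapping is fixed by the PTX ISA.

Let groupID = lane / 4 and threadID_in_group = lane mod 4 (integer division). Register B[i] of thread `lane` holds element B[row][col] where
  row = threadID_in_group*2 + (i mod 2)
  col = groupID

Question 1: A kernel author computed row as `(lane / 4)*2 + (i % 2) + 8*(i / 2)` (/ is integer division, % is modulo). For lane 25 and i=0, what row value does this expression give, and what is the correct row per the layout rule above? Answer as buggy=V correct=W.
`(lane / 4)*2 + (i % 2) + 8*(i / 2)`[25,0]->12
25: gid=6,tid=1
[0] (1*2+0,6) = (2,6)
row: 12 vs 2

buggy=12 correct=2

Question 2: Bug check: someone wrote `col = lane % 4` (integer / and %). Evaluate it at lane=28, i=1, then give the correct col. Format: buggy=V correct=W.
buggy=0 correct=7

`lane % 4`[28,1]→0
lane 28→28/4=7, 28 mod 4=0
i=1  r:2·0+1→1  c:7
col: 0 vs 7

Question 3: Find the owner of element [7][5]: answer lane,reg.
c:5=>grp=5  r:7=>tig=3,lo=1
L=5*4+3=23  i=1=1

23,1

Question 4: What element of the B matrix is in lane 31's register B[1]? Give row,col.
7,7

31: g=7,t=3
[1] (3*2+1,7) = (7,7)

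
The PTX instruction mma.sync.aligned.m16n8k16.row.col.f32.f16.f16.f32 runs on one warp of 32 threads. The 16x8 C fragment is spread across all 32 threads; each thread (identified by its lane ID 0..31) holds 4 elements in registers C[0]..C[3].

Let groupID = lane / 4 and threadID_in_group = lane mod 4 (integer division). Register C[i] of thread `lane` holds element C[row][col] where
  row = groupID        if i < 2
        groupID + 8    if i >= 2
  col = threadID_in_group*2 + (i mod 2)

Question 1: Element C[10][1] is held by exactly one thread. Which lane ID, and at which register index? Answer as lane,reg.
r=10->g=2,rb=1  c=1->t=0,b0=1
L=2*4+0=8  i=1*2+1=3

8,3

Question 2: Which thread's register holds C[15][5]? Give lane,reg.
r=15→G=7,rhi=1  c=5→T=2,p=1
L=7*4+2=30  i=1*2+1=3

30,3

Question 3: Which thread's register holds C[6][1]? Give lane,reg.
r=6⇒gr=6,Rb=0  c=1⇒th=0,odd=1
L=6*4+0=24  i=0*2+1=1

24,1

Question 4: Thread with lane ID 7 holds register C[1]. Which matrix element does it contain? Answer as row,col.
1,7

lane 7: G=1 (7/4), T=3 (7%4)
i=1: r=1+0=1, c=3*2+1=7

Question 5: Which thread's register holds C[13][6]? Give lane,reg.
r=13→G=5,rhi=1  c=6→T=3,p=0
L=5*4+3=23  i=1*2+0=2

23,2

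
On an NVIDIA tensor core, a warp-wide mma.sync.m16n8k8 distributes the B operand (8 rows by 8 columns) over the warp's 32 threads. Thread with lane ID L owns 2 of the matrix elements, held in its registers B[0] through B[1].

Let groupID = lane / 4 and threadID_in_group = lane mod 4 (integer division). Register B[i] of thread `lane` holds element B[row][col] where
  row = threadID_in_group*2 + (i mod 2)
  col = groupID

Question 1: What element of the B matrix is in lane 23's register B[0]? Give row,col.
6,5

lane 23→23/4=5, 23 mod 4=3
i=0  r:2·3+0→6  c:5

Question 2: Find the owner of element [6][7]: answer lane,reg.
c=7⇒gr=7  r=6⇒th=3,odd=0
L=7*4+3=31  i=0=0

31,0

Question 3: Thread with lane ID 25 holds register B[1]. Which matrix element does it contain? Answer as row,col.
L=25=>grp=25>>2=6, tig=25&3=1
[1]=>row 1·2+1=3  col grp=6

3,6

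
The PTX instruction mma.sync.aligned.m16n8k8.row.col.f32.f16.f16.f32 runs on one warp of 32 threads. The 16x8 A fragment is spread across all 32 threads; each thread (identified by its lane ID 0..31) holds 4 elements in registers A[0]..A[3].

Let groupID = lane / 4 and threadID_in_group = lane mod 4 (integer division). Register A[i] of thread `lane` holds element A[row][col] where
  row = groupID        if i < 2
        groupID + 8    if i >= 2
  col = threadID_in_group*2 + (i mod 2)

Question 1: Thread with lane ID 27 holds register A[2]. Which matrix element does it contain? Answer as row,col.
14,6

lane 27→27/4=6, 27 mod 4=3
i=2  r:6+8→14  c:2·3+0→6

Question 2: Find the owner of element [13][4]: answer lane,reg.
22,2

r: 13->gid=5,r8=1  c: 4->tid=2,i&1=0
L=5*4+2=22  i=1*2+0=2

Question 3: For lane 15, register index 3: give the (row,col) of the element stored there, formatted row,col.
lane 15=>15/4=3, 15 mod 4=3
i=3  r:3+8=>11  c:2·3+1=>7

11,7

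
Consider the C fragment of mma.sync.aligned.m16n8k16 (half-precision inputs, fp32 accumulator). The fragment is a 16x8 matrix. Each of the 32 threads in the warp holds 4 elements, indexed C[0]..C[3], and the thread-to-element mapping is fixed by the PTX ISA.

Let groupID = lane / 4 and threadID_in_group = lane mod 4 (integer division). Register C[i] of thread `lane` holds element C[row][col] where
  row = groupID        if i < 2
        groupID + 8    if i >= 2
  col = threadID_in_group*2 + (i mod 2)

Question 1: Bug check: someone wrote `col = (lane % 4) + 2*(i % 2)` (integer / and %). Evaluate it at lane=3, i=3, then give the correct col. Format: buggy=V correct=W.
buggy=5 correct=7

`(lane % 4) + 2*(i % 2)`[3,3]->5
lane 3->3/4=0, 3 mod 4=3
i=3  r:0+8->8  c:2·3+1->7
col: 5 vs 7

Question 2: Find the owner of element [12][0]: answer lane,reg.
16,2

r=12->g=4,rb=1  c=0->t=0,b0=0
L=4*4+0=16  i=1*2+0=2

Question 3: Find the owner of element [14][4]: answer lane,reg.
r=14->g=6,rb=1  c=4->t=2,b0=0
L=6*4+2=26  i=1*2+0=2

26,2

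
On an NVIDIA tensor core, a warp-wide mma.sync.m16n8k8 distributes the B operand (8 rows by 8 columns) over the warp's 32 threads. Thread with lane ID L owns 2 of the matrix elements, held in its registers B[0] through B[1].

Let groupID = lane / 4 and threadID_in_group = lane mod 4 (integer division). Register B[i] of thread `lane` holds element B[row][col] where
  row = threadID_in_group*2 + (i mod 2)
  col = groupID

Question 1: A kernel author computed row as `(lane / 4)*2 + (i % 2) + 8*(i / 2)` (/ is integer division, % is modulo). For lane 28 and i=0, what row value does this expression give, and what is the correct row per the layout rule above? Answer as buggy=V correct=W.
buggy=14 correct=0

`(lane / 4)*2 + (i % 2) + 8*(i / 2)`[28,0]->14
lane 28: gid=7 (28/4), tid=0 (28%4)
i=0: r=0*2+0=0, c=gid=7
row: 14 vs 0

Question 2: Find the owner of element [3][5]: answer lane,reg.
21,1

c=5→G=5  r=3→T=1,p=1
L=5*4+1=21  i=1=1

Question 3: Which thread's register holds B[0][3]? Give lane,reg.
c=3->g=3  r=0->t=0,b0=0
L=3*4+0=12  i=0=0

12,0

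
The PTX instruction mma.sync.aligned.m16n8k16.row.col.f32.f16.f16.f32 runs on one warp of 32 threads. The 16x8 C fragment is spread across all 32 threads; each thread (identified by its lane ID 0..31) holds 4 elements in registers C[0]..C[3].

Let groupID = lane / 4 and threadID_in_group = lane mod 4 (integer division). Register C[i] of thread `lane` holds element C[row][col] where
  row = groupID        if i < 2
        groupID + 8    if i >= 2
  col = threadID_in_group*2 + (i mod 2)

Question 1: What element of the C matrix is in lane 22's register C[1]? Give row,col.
5,5

22: gid=5,tid=2
[1] (5+0,2*2+1) = (5,5)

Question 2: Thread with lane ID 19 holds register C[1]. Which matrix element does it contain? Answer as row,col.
L=19->g=19>>2=4, t=19&3=3
[1]->row 4+0=4  col 3·2+1=7

4,7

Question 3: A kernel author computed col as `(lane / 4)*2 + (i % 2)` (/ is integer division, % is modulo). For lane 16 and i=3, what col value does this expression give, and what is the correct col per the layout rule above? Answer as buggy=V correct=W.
buggy=9 correct=1

`(lane / 4)*2 + (i % 2)`[16,3]→9
lane 16: G=4 (16/4), T=0 (16%4)
i=3: r=4+8=12, c=0*2+1=1
col: 9 vs 1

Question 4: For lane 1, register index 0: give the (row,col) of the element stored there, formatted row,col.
L=1->gid=1>>2=0, tid=1&3=1
[0]->row 0+0=0  col 1·2+0=2

0,2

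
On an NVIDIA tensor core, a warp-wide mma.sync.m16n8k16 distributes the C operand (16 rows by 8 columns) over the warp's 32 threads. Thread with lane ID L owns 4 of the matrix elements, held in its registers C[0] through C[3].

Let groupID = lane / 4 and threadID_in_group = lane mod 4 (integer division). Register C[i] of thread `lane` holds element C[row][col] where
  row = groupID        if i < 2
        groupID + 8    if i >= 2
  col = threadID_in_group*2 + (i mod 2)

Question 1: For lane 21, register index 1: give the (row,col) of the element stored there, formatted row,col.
21: gid=5,tid=1
[1] (5+0,1*2+1) = (5,3)

5,3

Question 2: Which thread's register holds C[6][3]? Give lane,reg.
r: 6->gid=6,r8=0  c: 3->tid=1,i&1=1
L=6*4+1=25  i=0*2+1=1

25,1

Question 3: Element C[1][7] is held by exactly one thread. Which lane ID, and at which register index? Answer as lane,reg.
7,1

r:1=>grp=1,rB=0  c:7=>tig=3,lo=1
L=1*4+3=7  i=0*2+1=1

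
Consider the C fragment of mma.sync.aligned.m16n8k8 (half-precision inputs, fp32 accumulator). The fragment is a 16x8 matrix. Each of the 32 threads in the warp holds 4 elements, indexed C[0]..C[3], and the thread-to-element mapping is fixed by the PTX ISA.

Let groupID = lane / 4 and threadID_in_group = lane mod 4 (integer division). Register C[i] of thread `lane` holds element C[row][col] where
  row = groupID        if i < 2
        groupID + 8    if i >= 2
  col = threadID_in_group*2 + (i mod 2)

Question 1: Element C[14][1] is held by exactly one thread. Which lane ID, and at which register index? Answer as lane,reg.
r:14=>grp=6,rB=1  c:1=>tig=0,lo=1
L=6*4+0=24  i=1*2+1=3

24,3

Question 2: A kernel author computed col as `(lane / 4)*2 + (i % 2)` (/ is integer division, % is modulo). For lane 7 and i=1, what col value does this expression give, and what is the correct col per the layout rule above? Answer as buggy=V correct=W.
`(lane / 4)*2 + (i % 2)`[7,1]->3
7: g=1,t=3
[1] (1+0,3*2+1) = (1,7)
col: 3 vs 7

buggy=3 correct=7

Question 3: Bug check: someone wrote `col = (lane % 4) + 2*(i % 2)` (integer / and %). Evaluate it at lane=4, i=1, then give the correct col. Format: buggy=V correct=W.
`(lane % 4) + 2*(i % 2)`[4,1]=>2
lane 4: grp=1 (4/4), tig=0 (4%4)
i=1: r=1+0=1, c=0*2+1=1
col: 2 vs 1

buggy=2 correct=1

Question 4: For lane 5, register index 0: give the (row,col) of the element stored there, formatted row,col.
1,2

lane 5->5/4=1, 5 mod 4=1
i=0  r:1+0->1  c:2·1+0->2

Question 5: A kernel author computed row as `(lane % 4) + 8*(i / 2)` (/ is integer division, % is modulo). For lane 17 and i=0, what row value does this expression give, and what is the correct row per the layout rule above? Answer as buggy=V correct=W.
`(lane % 4) + 8*(i / 2)`[17,0]=>1
lane 17=>17/4=4, 17 mod 4=1
i=0  r:4+0=>4  c:2·1+0=>2
row: 1 vs 4

buggy=1 correct=4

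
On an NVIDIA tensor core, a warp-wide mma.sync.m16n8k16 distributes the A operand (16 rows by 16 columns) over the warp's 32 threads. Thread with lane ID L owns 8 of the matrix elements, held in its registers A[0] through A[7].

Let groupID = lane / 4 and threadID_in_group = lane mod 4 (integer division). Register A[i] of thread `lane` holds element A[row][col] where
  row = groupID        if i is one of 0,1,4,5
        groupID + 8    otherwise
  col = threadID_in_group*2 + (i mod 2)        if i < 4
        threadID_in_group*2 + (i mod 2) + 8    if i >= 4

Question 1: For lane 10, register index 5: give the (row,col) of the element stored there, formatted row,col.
lane 10->10/4=2, 10 mod 4=2
i=5  r:2+0->2  c:2·2+1+8->13

2,13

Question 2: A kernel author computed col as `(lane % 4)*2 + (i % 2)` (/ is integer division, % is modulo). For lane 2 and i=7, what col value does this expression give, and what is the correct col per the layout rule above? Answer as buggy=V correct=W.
buggy=5 correct=13

`(lane % 4)*2 + (i % 2)`[2,7]->5
lane 2: gid=0 (2/4), tid=2 (2%4)
i=7: r=0+8=8, c=2*2+1+8=13
col: 5 vs 13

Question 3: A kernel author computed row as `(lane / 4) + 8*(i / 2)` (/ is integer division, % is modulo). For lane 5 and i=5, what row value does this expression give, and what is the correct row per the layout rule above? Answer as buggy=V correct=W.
buggy=17 correct=1

`(lane / 4) + 8*(i / 2)`[5,5]→17
lane 5→5/4=1, 5 mod 4=1
i=5  r:1+0→1  c:2·1+1+8→11
row: 17 vs 1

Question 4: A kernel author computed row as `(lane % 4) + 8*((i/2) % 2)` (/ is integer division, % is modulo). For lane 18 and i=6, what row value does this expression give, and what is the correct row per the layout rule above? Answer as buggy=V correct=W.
`(lane % 4) + 8*((i/2) % 2)`[18,6]→10
18: G=4,T=2
[6] (4+8,2*2+0+8) = (12,12)
row: 10 vs 12

buggy=10 correct=12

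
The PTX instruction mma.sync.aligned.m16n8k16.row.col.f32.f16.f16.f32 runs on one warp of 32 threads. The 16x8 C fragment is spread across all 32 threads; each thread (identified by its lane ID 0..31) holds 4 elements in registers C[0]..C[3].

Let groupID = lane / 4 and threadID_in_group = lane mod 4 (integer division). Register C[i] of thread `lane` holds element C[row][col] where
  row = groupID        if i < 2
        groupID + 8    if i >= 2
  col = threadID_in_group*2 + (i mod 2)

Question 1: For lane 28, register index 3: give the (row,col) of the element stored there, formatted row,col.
15,1

28: g=7,t=0
[3] (7+8,0*2+1) = (15,1)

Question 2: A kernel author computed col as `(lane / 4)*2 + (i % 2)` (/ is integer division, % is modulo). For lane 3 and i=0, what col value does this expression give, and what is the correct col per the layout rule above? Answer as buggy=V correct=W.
`(lane / 4)*2 + (i % 2)`[3,0]->0
lane 3: gid=0 (3/4), tid=3 (3%4)
i=0: r=0+0=0, c=3*2+0=6
col: 0 vs 6

buggy=0 correct=6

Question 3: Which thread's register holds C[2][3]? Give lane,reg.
9,1

r=2⇒gr=2,Rb=0  c=3⇒th=1,odd=1
L=2*4+1=9  i=0*2+1=1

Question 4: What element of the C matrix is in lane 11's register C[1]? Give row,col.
2,7

lane 11⇒11/4=2, 11 mod 4=3
i=1  r:2+0⇒2  c:2·3+1⇒7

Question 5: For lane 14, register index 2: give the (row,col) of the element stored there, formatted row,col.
11,4

L=14⇒gr=14>>2=3, th=14&3=2
[2]⇒row 3+8=11  col 2·2+0=4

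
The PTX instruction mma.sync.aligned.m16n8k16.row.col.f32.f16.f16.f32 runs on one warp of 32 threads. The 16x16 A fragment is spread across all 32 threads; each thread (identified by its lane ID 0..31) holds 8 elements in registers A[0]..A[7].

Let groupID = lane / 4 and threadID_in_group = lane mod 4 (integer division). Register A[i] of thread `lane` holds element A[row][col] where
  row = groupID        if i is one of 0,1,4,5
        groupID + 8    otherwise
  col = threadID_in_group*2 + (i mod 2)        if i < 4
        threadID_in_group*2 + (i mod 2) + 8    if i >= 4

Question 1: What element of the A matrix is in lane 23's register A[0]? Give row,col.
L=23⇒gr=23>>2=5, th=23&3=3
[0]⇒row 5+0=5  col 3·2+0+0=6

5,6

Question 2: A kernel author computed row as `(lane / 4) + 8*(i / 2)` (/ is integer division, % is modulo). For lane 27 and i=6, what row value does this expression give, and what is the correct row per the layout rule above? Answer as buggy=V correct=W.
`(lane / 4) + 8*(i / 2)`[27,6]->30
lane 27->27/4=6, 27 mod 4=3
i=6  r:6+8->14  c:2·3+0+8->14
row: 30 vs 14

buggy=30 correct=14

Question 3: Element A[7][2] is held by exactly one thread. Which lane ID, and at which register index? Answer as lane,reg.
29,0

r=7->g=7,rb=0  c=2->cb=0,t=1,b0=0
L=7*4+1=29  i=0*4+0*2+0=0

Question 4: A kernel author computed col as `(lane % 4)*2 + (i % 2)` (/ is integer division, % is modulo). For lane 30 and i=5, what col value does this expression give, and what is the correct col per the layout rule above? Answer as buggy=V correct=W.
buggy=5 correct=13

`(lane % 4)*2 + (i % 2)`[30,5]=>5
L=30=>grp=30>>2=7, tig=30&3=2
[5]=>row 7+0=7  col 2·2+1+8=13
col: 5 vs 13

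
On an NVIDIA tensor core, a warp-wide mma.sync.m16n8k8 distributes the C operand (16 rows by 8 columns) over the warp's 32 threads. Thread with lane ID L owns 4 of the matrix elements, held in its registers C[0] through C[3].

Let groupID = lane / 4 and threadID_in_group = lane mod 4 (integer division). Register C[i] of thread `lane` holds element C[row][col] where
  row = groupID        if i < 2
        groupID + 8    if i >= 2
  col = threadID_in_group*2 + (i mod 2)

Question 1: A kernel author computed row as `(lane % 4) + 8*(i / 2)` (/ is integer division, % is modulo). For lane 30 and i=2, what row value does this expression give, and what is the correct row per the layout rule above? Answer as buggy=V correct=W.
`(lane % 4) + 8*(i / 2)`[30,2]=>10
L=30=>grp=30>>2=7, tig=30&3=2
[2]=>row 7+8=15  col 2·2+0=4
row: 10 vs 15

buggy=10 correct=15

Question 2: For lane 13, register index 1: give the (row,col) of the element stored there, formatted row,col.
lane 13: gr=3 (13/4), th=1 (13%4)
i=1: r=3+0=3, c=1*2+1=3

3,3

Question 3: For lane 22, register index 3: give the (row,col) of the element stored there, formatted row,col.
lane 22->22/4=5, 22 mod 4=2
i=3  r:5+8->13  c:2·2+1->5

13,5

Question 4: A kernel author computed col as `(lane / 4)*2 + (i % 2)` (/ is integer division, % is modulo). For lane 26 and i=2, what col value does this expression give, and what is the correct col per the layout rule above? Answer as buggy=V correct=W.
`(lane / 4)*2 + (i % 2)`[26,2]→12
lane 26→26/4=6, 26 mod 4=2
i=2  r:6+8→14  c:2·2+0→4
col: 12 vs 4

buggy=12 correct=4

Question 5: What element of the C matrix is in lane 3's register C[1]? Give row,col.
0,7

3: gid=0,tid=3
[1] (0+0,3*2+1) = (0,7)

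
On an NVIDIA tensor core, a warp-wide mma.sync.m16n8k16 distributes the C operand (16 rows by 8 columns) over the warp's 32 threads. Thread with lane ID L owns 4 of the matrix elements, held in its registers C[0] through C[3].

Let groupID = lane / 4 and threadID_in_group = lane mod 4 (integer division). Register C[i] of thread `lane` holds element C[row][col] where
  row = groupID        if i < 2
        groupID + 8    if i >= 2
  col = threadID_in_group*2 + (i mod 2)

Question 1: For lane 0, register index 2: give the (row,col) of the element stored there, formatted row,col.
8,0

lane 0=>0/4=0, 0 mod 4=0
i=2  r:0+8=>8  c:2·0+0=>0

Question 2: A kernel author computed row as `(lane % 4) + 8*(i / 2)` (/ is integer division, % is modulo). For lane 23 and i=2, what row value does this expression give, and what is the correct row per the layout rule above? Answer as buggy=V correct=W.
buggy=11 correct=13

`(lane % 4) + 8*(i / 2)`[23,2]->11
23: gid=5,tid=3
[2] (5+8,3*2+0) = (13,6)
row: 11 vs 13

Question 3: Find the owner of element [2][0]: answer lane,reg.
8,0

r:2=>grp=2,rB=0  c:0=>tig=0,lo=0
L=2*4+0=8  i=0*2+0=0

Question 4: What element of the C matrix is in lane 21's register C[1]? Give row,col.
lane 21: gid=5 (21/4), tid=1 (21%4)
i=1: r=5+0=5, c=1*2+1=3

5,3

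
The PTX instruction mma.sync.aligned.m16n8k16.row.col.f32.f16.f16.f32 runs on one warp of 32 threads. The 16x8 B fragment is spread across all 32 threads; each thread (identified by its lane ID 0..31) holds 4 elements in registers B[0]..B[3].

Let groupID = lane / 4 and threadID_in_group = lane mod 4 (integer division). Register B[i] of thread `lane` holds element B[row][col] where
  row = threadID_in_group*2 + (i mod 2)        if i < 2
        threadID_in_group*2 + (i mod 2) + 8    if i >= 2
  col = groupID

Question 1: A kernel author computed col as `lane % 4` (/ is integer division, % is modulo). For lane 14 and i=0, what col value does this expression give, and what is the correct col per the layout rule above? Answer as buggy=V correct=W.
buggy=2 correct=3

`lane % 4`[14,0]->2
lane 14->14/4=3, 14 mod 4=2
i=0  r:2·2+0+0->4  c:3
col: 2 vs 3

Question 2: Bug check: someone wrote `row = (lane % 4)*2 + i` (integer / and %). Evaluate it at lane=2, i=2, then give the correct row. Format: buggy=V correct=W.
`(lane % 4)*2 + i`[2,2]→6
L=2→G=2>>2=0, T=2&3=2
[2]→row 2·2+0+8=12  col G=0
row: 6 vs 12

buggy=6 correct=12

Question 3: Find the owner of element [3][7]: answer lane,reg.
29,1

c=7→G=7  r=3→rhi=0,T=1,p=1
L=7*4+1=29  i=0*2+1=1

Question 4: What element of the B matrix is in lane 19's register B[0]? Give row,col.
6,4

lane 19->19/4=4, 19 mod 4=3
i=0  r:2·3+0+0->6  c:4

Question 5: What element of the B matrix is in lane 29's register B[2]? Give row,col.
lane 29: g=7 (29/4), t=1 (29%4)
i=2: r=1*2+0+8=10, c=g=7

10,7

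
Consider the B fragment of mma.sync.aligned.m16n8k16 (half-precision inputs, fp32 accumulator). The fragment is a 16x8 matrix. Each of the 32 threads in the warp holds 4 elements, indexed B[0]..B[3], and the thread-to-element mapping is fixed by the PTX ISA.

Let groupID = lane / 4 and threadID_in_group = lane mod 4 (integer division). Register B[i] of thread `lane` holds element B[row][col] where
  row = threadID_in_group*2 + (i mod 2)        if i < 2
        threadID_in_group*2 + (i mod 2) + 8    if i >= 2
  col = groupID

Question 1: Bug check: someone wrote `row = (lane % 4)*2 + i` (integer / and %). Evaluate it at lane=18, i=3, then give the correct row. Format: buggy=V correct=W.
`(lane % 4)*2 + i`[18,3]⇒7
L=18⇒gr=18>>2=4, th=18&3=2
[3]⇒row 2·2+1+8=13  col gr=4
row: 7 vs 13

buggy=7 correct=13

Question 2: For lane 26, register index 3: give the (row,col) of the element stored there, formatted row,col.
L=26⇒gr=26>>2=6, th=26&3=2
[3]⇒row 2·2+1+8=13  col gr=6

13,6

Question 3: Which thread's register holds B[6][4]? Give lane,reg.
c=4->g=4  r=6->rb=0,t=3,b0=0
L=4*4+3=19  i=0*2+0=0

19,0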